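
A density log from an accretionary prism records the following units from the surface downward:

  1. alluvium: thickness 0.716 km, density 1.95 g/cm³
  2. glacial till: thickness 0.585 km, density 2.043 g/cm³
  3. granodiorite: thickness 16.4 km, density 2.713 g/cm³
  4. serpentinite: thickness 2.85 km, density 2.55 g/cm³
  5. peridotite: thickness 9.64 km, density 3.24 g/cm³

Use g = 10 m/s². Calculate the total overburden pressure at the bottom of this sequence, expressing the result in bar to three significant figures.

8560 bar

alluvium: 1950 kg/m³ × 10 m/s² × 716 m = 1.396×10^7 Pa = 139.6 bar
glacial till: 2043 kg/m³ × 10 m/s² × 585 m = 1.195×10^7 Pa = 119.5 bar
granodiorite: 2713 kg/m³ × 10 m/s² × 16400 m = 4.449×10^8 Pa = 4449 bar
serpentinite: 2550 kg/m³ × 10 m/s² × 2850 m = 7.268×10^7 Pa = 726.8 bar
peridotite: 3240 kg/m³ × 10 m/s² × 9640 m = 3.123×10^8 Pa = 3123 bar
Total = 139.6 + 119.5 + 4449 + 726.8 + 3123 = 8558.6 bar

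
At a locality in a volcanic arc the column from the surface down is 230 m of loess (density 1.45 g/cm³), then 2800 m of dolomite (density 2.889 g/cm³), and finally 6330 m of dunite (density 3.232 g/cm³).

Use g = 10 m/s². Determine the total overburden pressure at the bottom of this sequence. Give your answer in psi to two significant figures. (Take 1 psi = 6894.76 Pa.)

42000 psi

loess: 1450 kg/m³ × 10 m/s² × 230 m = 3.335×10^6 Pa = 483.7 psi
dolomite: 2889 kg/m³ × 10 m/s² × 2800 m = 8.089×10^7 Pa = 11732 psi
dunite: 3232 kg/m³ × 10 m/s² × 6330 m = 2.046×10^8 Pa = 29673 psi
Total = 483.7 + 11732 + 29673 = 41889 psi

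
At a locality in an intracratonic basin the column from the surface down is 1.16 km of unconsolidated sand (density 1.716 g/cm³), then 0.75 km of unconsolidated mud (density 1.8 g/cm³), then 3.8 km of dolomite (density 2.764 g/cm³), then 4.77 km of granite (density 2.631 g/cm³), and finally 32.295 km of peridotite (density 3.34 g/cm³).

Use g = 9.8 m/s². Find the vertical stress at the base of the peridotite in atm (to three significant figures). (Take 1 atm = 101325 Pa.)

unconsolidated sand: 1716 kg/m³ × 9.8 m/s² × 1160 m = 1.951×10^7 Pa = 192.5 atm
unconsolidated mud: 1800 kg/m³ × 9.8 m/s² × 750 m = 1.323×10^7 Pa = 130.6 atm
dolomite: 2764 kg/m³ × 9.8 m/s² × 3800 m = 1.029×10^8 Pa = 1016 atm
granite: 2631 kg/m³ × 9.8 m/s² × 4770 m = 1.230×10^8 Pa = 1214 atm
peridotite: 3340 kg/m³ × 9.8 m/s² × 32295 m = 1.057×10^9 Pa = 10433 atm
Total = 192.5 + 130.6 + 1016 + 1214 + 10433 = 12985 atm

13000 atm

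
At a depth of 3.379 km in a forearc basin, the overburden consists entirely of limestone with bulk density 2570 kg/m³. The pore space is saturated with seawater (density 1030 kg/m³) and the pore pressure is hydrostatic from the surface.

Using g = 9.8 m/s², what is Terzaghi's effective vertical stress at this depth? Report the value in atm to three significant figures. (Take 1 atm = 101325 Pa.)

503 atm

Overburden (lithostatic) stress σ_v:
limestone: 2570 kg/m³ × 9.8 m/s² × 3379 m = 8.510×10^7 Pa = 85.10 MPa
Pore pressure P_p = 1030 kg/m³ × 9.8 m/s² × 3379 m = 3.411×10^7 Pa = 34.11 MPa
Effective stress σ' = σ_v − P_p = 85.10 − 34.11 = 50.996 MPa = 503.29 atm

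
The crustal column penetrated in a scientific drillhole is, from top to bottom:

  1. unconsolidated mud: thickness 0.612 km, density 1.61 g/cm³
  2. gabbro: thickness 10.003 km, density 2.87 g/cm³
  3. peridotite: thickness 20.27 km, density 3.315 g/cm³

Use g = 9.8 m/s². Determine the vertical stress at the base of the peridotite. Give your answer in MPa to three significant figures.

unconsolidated mud: 1610 kg/m³ × 9.8 m/s² × 612 m = 9.656×10^6 Pa = 9.656 MPa
gabbro: 2870 kg/m³ × 9.8 m/s² × 10003 m = 2.813×10^8 Pa = 281.3 MPa
peridotite: 3315 kg/m³ × 9.8 m/s² × 20270 m = 6.585×10^8 Pa = 658.5 MPa
Total = 9.656 + 281.3 + 658.5 = 949.51 MPa

950 MPa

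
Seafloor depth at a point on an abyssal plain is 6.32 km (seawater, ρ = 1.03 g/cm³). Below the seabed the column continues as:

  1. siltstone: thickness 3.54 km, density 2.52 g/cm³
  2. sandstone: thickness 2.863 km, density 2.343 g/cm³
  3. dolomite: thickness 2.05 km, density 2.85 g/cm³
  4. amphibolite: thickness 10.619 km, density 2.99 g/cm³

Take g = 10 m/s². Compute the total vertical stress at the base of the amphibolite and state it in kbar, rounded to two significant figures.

6.0 kbar

seawater: 1030 kg/m³ × 10 m/s² × 6320 m = 6.510×10^7 Pa = 0.6510 kbar
siltstone: 2520 kg/m³ × 10 m/s² × 3540 m = 8.921×10^7 Pa = 0.8921 kbar
sandstone: 2343 kg/m³ × 10 m/s² × 2863 m = 6.708×10^7 Pa = 0.6708 kbar
dolomite: 2850 kg/m³ × 10 m/s² × 2050 m = 5.843×10^7 Pa = 0.5843 kbar
amphibolite: 2990 kg/m³ × 10 m/s² × 10619 m = 3.175×10^8 Pa = 3.175 kbar
Total = 0.6510 + 0.8921 + 0.6708 + 0.5843 + 3.175 = 5.9732 kbar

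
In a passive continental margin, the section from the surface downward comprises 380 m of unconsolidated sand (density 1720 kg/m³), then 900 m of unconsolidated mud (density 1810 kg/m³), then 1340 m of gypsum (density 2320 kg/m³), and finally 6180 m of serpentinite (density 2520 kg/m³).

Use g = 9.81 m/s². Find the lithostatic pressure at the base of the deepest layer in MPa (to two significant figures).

210 MPa

unconsolidated sand: 1720 kg/m³ × 9.81 m/s² × 380 m = 6.412×10^6 Pa = 6.412 MPa
unconsolidated mud: 1810 kg/m³ × 9.81 m/s² × 900 m = 1.598×10^7 Pa = 15.98 MPa
gypsum: 2320 kg/m³ × 9.81 m/s² × 1340 m = 3.050×10^7 Pa = 30.50 MPa
serpentinite: 2520 kg/m³ × 9.81 m/s² × 6180 m = 1.528×10^8 Pa = 152.8 MPa
Total = 6.412 + 15.98 + 30.50 + 152.8 = 205.67 MPa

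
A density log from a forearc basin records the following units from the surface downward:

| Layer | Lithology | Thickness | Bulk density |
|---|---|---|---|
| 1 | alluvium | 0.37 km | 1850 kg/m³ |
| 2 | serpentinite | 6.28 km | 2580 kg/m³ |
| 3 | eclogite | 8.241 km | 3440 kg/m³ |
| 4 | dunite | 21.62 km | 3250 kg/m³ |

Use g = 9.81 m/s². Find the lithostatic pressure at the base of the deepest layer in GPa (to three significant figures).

alluvium: 1850 kg/m³ × 9.81 m/s² × 370 m = 6.715×10^6 Pa = 6.715×10^-3 GPa
serpentinite: 2580 kg/m³ × 9.81 m/s² × 6280 m = 1.589×10^8 Pa = 0.1589 GPa
eclogite: 3440 kg/m³ × 9.81 m/s² × 8241 m = 2.781×10^8 Pa = 0.2781 GPa
dunite: 3250 kg/m³ × 9.81 m/s² × 21620 m = 6.893×10^8 Pa = 0.6893 GPa
Total = 6.715×10^-3 + 0.1589 + 0.2781 + 0.6893 = 1.1331 GPa

1.13 GPa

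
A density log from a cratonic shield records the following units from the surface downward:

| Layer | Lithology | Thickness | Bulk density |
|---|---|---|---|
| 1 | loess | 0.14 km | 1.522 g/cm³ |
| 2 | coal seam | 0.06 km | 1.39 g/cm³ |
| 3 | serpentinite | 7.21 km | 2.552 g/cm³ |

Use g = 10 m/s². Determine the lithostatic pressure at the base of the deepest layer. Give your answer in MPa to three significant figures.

187 MPa

loess: 1522 kg/m³ × 10 m/s² × 140 m = 2.131×10^6 Pa = 2.131 MPa
coal seam: 1390 kg/m³ × 10 m/s² × 60 m = 8.340×10^5 Pa = 0.8340 MPa
serpentinite: 2552 kg/m³ × 10 m/s² × 7210 m = 1.840×10^8 Pa = 184.0 MPa
Total = 2.131 + 0.8340 + 184.0 = 186.96 MPa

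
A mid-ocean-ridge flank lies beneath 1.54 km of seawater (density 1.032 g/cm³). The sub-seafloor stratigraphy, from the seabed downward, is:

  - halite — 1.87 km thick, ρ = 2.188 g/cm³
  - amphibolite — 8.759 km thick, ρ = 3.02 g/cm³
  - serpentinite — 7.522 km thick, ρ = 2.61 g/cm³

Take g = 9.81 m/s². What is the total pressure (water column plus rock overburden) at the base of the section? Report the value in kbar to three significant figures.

seawater: 1032 kg/m³ × 9.81 m/s² × 1540 m = 1.559×10^7 Pa = 0.1559 kbar
halite: 2188 kg/m³ × 9.81 m/s² × 1870 m = 4.014×10^7 Pa = 0.4014 kbar
amphibolite: 3020 kg/m³ × 9.81 m/s² × 8759 m = 2.595×10^8 Pa = 2.595 kbar
serpentinite: 2610 kg/m³ × 9.81 m/s² × 7522 m = 1.926×10^8 Pa = 1.926 kbar
Total = 0.1559 + 0.4014 + 2.595 + 1.926 = 5.0782 kbar

5.08 kbar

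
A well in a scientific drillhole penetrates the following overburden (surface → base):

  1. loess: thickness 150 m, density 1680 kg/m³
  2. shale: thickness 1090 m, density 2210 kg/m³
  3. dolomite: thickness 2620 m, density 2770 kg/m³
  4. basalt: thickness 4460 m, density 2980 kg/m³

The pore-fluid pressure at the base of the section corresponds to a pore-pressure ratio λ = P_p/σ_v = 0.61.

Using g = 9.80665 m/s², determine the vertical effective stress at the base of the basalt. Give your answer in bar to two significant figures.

Overburden (lithostatic) stress σ_v:
loess: 1680 kg/m³ × 9.80665 m/s² × 150 m = 2.471×10^6 Pa = 2.471 MPa
shale: 2210 kg/m³ × 9.80665 m/s² × 1090 m = 2.362×10^7 Pa = 23.62 MPa
dolomite: 2770 kg/m³ × 9.80665 m/s² × 2620 m = 7.117×10^7 Pa = 71.17 MPa
basalt: 2980 kg/m³ × 9.80665 m/s² × 4460 m = 1.303×10^8 Pa = 130.3 MPa
Total = 2.471 + 23.62 + 71.17 + 130.3 = 227.60 MPa
Pore pressure P_p = λ·σ_v = 0.61 × 227.6 MPa = 138.8 MPa
Effective stress σ' = σ_v − P_p = 227.6 − 138.8 = 88.765 MPa = 887.65 bar

890 bar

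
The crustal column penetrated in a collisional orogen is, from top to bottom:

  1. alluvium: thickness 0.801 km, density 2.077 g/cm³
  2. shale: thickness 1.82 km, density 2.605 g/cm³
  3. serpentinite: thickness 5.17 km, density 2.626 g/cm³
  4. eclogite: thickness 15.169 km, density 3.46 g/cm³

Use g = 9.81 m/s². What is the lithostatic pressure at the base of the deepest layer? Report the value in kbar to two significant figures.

7.1 kbar

alluvium: 2077 kg/m³ × 9.81 m/s² × 801 m = 1.632×10^7 Pa = 0.1632 kbar
shale: 2605 kg/m³ × 9.81 m/s² × 1820 m = 4.651×10^7 Pa = 0.4651 kbar
serpentinite: 2626 kg/m³ × 9.81 m/s² × 5170 m = 1.332×10^8 Pa = 1.332 kbar
eclogite: 3460 kg/m³ × 9.81 m/s² × 15169 m = 5.149×10^8 Pa = 5.149 kbar
Total = 0.1632 + 0.4651 + 1.332 + 5.149 = 7.1089 kbar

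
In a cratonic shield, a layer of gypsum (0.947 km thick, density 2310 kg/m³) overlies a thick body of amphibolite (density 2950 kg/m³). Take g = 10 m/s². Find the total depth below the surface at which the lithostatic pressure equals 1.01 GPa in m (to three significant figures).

Pressure at base of upper layers: 2310×10×947 = 2.188×10^7 Pa = 0.02188 GPa
Remaining pressure to be supplied by amphibolite: 1.010×10^9 − 2.188×10^7 = 9.881×10^8 Pa
Additional depth in amphibolite = 9.881×10^8 Pa / (2950 kg/m³ × 10 m/s²) = 33496 m
Total depth = 947 m + 33496 m = 34443 m

34400 m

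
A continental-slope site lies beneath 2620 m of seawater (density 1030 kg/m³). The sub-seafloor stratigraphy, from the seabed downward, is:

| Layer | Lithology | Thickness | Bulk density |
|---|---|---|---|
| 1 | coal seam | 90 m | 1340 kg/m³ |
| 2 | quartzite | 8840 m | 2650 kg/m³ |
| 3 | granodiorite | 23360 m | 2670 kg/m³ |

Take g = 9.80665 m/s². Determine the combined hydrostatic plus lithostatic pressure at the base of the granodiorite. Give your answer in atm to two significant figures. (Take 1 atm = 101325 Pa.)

8600 atm

seawater: 1030 kg/m³ × 9.80665 m/s² × 2620 m = 2.646×10^7 Pa = 261.2 atm
coal seam: 1340 kg/m³ × 9.80665 m/s² × 90 m = 1.183×10^6 Pa = 11.67 atm
quartzite: 2650 kg/m³ × 9.80665 m/s² × 8840 m = 2.297×10^8 Pa = 2267 atm
granodiorite: 2670 kg/m³ × 9.80665 m/s² × 23360 m = 6.117×10^8 Pa = 6037 atm
Total = 261.2 + 11.67 + 2267 + 6037 = 8576.7 atm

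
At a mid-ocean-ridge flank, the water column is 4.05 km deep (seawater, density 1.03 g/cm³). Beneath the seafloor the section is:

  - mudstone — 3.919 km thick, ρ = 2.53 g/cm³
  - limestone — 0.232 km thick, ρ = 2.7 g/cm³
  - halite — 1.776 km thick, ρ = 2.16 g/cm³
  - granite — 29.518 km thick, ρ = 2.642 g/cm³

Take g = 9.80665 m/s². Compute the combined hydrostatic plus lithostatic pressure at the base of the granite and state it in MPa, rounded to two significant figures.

950 MPa

seawater: 1030 kg/m³ × 9.80665 m/s² × 4050 m = 4.091×10^7 Pa = 40.91 MPa
mudstone: 2530 kg/m³ × 9.80665 m/s² × 3919 m = 9.723×10^7 Pa = 97.23 MPa
limestone: 2700 kg/m³ × 9.80665 m/s² × 232 m = 6.143×10^6 Pa = 6.143 MPa
halite: 2160 kg/m³ × 9.80665 m/s² × 1776 m = 3.762×10^7 Pa = 37.62 MPa
granite: 2642 kg/m³ × 9.80665 m/s² × 29518 m = 7.648×10^8 Pa = 764.8 MPa
Total = 40.91 + 97.23 + 6.143 + 37.62 + 764.8 = 946.69 MPa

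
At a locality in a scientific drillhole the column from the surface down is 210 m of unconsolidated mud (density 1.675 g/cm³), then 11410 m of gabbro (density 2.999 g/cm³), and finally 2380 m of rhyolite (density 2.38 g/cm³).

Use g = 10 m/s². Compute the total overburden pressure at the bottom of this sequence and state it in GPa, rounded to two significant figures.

0.40 GPa

unconsolidated mud: 1675 kg/m³ × 10 m/s² × 210 m = 3.518×10^6 Pa = 3.517×10^-3 GPa
gabbro: 2999 kg/m³ × 10 m/s² × 11410 m = 3.422×10^8 Pa = 0.3422 GPa
rhyolite: 2380 kg/m³ × 10 m/s² × 2380 m = 5.664×10^7 Pa = 0.05664 GPa
Total = 3.517×10^-3 + 0.3422 + 0.05664 = 0.40235 GPa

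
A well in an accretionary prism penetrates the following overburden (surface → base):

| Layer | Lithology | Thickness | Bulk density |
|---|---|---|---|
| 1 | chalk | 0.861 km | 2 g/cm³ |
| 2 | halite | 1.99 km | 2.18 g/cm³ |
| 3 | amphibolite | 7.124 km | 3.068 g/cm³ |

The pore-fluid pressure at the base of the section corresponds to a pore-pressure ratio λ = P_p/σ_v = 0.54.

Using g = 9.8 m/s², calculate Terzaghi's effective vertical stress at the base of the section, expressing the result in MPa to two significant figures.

Overburden (lithostatic) stress σ_v:
chalk: 2000 kg/m³ × 9.8 m/s² × 861 m = 1.688×10^7 Pa = 16.88 MPa
halite: 2180 kg/m³ × 9.8 m/s² × 1990 m = 4.251×10^7 Pa = 42.51 MPa
amphibolite: 3068 kg/m³ × 9.8 m/s² × 7124 m = 2.142×10^8 Pa = 214.2 MPa
Total = 16.88 + 42.51 + 214.2 = 273.58 MPa
Pore pressure P_p = λ·σ_v = 0.54 × 273.6 MPa = 147.7 MPa
Effective stress σ' = σ_v − P_p = 273.6 − 147.7 = 125.85 MPa

130 MPa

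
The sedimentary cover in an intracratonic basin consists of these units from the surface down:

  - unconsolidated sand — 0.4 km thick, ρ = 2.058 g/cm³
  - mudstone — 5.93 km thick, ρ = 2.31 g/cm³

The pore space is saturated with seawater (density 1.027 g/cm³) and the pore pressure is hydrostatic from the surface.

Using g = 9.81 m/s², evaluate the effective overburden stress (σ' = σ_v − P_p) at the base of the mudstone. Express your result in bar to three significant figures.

787 bar

Overburden (lithostatic) stress σ_v:
unconsolidated sand: 2058 kg/m³ × 9.81 m/s² × 400 m = 8.076×10^6 Pa = 8.076 MPa
mudstone: 2310 kg/m³ × 9.81 m/s² × 5930 m = 1.344×10^8 Pa = 134.4 MPa
Total = 8.076 + 134.4 = 142.46 MPa
Pore pressure P_p = 1027 kg/m³ × 9.81 m/s² × 6330 m = 6.377×10^7 Pa = 63.77 MPa
Effective stress σ' = σ_v − P_p = 142.5 − 63.77 = 78.682 MPa = 786.82 bar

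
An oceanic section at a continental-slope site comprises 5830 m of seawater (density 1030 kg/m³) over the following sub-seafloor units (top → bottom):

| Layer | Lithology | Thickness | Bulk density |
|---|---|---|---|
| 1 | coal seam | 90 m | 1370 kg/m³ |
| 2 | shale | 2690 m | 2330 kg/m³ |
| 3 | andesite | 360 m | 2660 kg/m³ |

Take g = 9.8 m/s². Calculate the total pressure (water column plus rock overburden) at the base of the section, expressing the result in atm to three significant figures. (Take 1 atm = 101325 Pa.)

1290 atm

seawater: 1030 kg/m³ × 9.8 m/s² × 5830 m = 5.885×10^7 Pa = 580.8 atm
coal seam: 1370 kg/m³ × 9.8 m/s² × 90 m = 1.208×10^6 Pa = 11.93 atm
shale: 2330 kg/m³ × 9.8 m/s² × 2690 m = 6.142×10^7 Pa = 606.2 atm
andesite: 2660 kg/m³ × 9.8 m/s² × 360 m = 9.384×10^6 Pa = 92.62 atm
Total = 580.8 + 11.93 + 606.2 + 92.62 = 1291.5 atm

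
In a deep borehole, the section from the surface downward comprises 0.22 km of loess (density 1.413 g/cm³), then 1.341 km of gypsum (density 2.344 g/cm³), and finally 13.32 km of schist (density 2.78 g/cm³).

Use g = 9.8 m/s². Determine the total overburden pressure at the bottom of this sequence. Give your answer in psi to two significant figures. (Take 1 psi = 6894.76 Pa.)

loess: 1413 kg/m³ × 9.8 m/s² × 220 m = 3.046×10^6 Pa = 441.8 psi
gypsum: 2344 kg/m³ × 9.8 m/s² × 1341 m = 3.080×10^7 Pa = 4468 psi
schist: 2780 kg/m³ × 9.8 m/s² × 13320 m = 3.629×10^8 Pa = 52633 psi
Total = 441.8 + 4468 + 52633 = 57542 psi

58000 psi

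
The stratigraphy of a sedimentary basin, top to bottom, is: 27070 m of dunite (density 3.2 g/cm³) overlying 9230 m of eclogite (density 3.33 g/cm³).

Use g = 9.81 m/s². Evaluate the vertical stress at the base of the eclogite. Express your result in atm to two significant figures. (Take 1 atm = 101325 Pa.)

dunite: 3200 kg/m³ × 9.81 m/s² × 27070 m = 8.498×10^8 Pa = 8387 atm
eclogite: 3330 kg/m³ × 9.81 m/s² × 9230 m = 3.015×10^8 Pa = 2976 atm
Total = 8387 + 2976 = 11362 atm

11000 atm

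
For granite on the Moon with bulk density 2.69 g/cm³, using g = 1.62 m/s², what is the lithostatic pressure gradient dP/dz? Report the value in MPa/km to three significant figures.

dP/dz = ρg = 2690 kg/m³ × 1.62 m/s² = 4357.8 Pa/m
= 4357.8 Pa/m × (1 MPa/km / 1000.0 Pa/m) = 4.3578 MPa/km

4.36 MPa/km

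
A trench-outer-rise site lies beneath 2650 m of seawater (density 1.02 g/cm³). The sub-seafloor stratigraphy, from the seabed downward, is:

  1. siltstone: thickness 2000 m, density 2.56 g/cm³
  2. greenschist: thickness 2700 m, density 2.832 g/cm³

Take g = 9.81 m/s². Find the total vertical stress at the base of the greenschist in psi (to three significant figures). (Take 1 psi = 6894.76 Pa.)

seawater: 1020 kg/m³ × 9.81 m/s² × 2650 m = 2.652×10^7 Pa = 3846 psi
siltstone: 2560 kg/m³ × 9.81 m/s² × 2000 m = 5.023×10^7 Pa = 7285 psi
greenschist: 2832 kg/m³ × 9.81 m/s² × 2700 m = 7.501×10^7 Pa = 10879 psi
Total = 3846 + 7285 + 10879 = 22010 psi

22000 psi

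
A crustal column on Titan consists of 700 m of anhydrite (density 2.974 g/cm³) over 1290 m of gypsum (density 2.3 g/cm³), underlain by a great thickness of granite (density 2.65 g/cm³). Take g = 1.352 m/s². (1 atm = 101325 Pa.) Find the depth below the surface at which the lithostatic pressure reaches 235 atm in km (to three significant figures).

Pressure at base of upper layers: 2974×1.352×700 + 2300×1.352×1290 = 6.826×10^6 Pa = 67.37 atm
Remaining pressure to be supplied by granite: 2.381×10^7 − 6.826×10^6 = 1.699×10^7 Pa
Additional depth in granite = 1.699×10^7 Pa / (2650 kg/m³ × 1.352 m/s²) = 4740.8 m
Total depth = 1990 m + 4740.8 m = 6730.8 m
= 6.7308 km

6.73 km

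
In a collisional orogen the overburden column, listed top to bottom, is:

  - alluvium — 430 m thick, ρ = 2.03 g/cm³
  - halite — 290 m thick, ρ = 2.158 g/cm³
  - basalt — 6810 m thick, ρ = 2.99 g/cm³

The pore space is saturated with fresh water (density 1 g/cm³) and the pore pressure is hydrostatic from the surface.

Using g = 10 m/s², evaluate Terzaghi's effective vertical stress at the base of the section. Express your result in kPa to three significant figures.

143000 kPa

Overburden (lithostatic) stress σ_v:
alluvium: 2030 kg/m³ × 10 m/s² × 430 m = 8.729×10^6 Pa = 8.729 MPa
halite: 2158 kg/m³ × 10 m/s² × 290 m = 6.258×10^6 Pa = 6.258 MPa
basalt: 2990 kg/m³ × 10 m/s² × 6810 m = 2.036×10^8 Pa = 203.6 MPa
Total = 8.729 + 6.258 + 203.6 = 218.61 MPa
Pore pressure P_p = 1000 kg/m³ × 10 m/s² × 7530 m = 7.530×10^7 Pa = 75.30 MPa
Effective stress σ' = σ_v − P_p = 218.6 − 75.30 = 143.31 MPa = 1.4331×10^5 kPa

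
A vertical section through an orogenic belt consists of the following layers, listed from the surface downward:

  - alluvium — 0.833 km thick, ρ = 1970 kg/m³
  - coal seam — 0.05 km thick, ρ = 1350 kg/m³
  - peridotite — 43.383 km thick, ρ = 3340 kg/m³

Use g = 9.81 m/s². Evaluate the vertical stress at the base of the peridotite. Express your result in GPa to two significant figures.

1.4 GPa

alluvium: 1970 kg/m³ × 9.81 m/s² × 833 m = 1.610×10^7 Pa = 0.01610 GPa
coal seam: 1350 kg/m³ × 9.81 m/s² × 50 m = 6.622×10^5 Pa = 6.622×10^-4 GPa
peridotite: 3340 kg/m³ × 9.81 m/s² × 43383 m = 1.421×10^9 Pa = 1.421 GPa
Total = 0.01610 + 6.622×10^-4 + 1.421 = 1.4382 GPa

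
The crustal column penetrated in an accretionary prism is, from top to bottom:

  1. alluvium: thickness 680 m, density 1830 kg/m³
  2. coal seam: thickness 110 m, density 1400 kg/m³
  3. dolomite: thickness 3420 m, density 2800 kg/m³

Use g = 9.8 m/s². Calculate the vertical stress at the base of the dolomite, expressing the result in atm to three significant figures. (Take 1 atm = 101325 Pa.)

alluvium: 1830 kg/m³ × 9.8 m/s² × 680 m = 1.220×10^7 Pa = 120.4 atm
coal seam: 1400 kg/m³ × 9.8 m/s² × 110 m = 1.509×10^6 Pa = 14.89 atm
dolomite: 2800 kg/m³ × 9.8 m/s² × 3420 m = 9.384×10^7 Pa = 926.2 atm
Total = 120.4 + 14.89 + 926.2 = 1061.4 atm

1060 atm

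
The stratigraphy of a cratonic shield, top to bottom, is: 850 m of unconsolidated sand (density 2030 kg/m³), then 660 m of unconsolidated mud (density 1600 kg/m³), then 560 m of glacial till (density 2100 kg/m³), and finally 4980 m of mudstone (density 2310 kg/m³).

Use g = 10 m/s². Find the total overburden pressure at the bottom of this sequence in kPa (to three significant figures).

155000 kPa

unconsolidated sand: 2030 kg/m³ × 10 m/s² × 850 m = 1.726×10^7 Pa = 17255 kPa
unconsolidated mud: 1600 kg/m³ × 10 m/s² × 660 m = 1.056×10^7 Pa = 10560 kPa
glacial till: 2100 kg/m³ × 10 m/s² × 560 m = 1.176×10^7 Pa = 11760 kPa
mudstone: 2310 kg/m³ × 10 m/s² × 4980 m = 1.150×10^8 Pa = 1.150×10^5 kPa
Total = 17255 + 10560 + 11760 + 1.150×10^5 = 1.5461×10^5 kPa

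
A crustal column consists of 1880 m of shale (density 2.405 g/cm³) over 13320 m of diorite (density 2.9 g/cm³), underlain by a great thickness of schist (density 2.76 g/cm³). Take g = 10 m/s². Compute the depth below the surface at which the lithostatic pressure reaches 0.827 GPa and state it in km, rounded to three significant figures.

29.5 km

Pressure at base of upper layers: 2405×10×1880 + 2900×10×13320 = 4.315×10^8 Pa = 0.4315 GPa
Remaining pressure to be supplied by schist: 8.270×10^8 − 4.315×10^8 = 3.955×10^8 Pa
Additional depth in schist = 3.955×10^8 Pa / (2760 kg/m³ × 10 m/s²) = 14330 m
Total depth = 15200 m + 14330 m = 29530 m
= 29.530 km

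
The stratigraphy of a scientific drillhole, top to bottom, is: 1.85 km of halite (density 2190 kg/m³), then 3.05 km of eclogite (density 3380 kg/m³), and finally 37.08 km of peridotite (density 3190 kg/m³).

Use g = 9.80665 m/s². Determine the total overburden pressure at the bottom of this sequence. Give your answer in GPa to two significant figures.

halite: 2190 kg/m³ × 9.80665 m/s² × 1850 m = 3.973×10^7 Pa = 0.03973 GPa
eclogite: 3380 kg/m³ × 9.80665 m/s² × 3050 m = 1.011×10^8 Pa = 0.1011 GPa
peridotite: 3190 kg/m³ × 9.80665 m/s² × 37080 m = 1.160×10^9 Pa = 1.160 GPa
Total = 0.03973 + 0.1011 + 1.160 = 1.3008 GPa

1.3 GPa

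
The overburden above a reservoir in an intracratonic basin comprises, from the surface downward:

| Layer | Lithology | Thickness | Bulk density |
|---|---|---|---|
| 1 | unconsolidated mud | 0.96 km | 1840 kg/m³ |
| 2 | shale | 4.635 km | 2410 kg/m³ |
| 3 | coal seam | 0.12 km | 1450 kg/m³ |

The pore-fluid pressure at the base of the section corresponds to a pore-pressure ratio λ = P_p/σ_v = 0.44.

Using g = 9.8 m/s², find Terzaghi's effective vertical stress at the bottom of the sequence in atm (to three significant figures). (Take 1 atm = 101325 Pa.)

Overburden (lithostatic) stress σ_v:
unconsolidated mud: 1840 kg/m³ × 9.8 m/s² × 960 m = 1.731×10^7 Pa = 17.31 MPa
shale: 2410 kg/m³ × 9.8 m/s² × 4635 m = 1.095×10^8 Pa = 109.5 MPa
coal seam: 1450 kg/m³ × 9.8 m/s² × 120 m = 1.705×10^6 Pa = 1.705 MPa
Total = 17.31 + 109.5 + 1.705 = 128.49 MPa
Pore pressure P_p = λ·σ_v = 0.44 × 128.5 MPa = 56.53 MPa
Effective stress σ' = σ_v − P_p = 128.5 − 56.53 = 71.952 MPa = 710.11 atm

710 atm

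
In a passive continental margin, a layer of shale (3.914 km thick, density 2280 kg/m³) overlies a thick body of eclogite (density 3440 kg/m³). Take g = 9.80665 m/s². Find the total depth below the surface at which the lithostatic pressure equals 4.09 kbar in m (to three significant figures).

13400 m

Pressure at base of upper layers: 2280×9.80665×3914 = 8.751×10^7 Pa = 0.8751 kbar
Remaining pressure to be supplied by eclogite: 4.090×10^8 − 8.751×10^7 = 3.215×10^8 Pa
Additional depth in eclogite = 3.215×10^8 Pa / (3440 kg/m³ × 9.80665 m/s²) = 9529.8 m
Total depth = 3914 m + 9529.8 m = 13444 m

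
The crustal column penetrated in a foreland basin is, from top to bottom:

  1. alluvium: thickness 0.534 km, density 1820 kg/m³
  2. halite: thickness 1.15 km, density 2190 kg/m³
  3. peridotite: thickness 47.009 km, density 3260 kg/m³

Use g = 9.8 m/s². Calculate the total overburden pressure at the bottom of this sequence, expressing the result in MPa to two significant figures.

1500 MPa

alluvium: 1820 kg/m³ × 9.8 m/s² × 534 m = 9.524×10^6 Pa = 9.524 MPa
halite: 2190 kg/m³ × 9.8 m/s² × 1150 m = 2.468×10^7 Pa = 24.68 MPa
peridotite: 3260 kg/m³ × 9.8 m/s² × 47009 m = 1.502×10^9 Pa = 1502 MPa
Total = 9.524 + 24.68 + 1502 = 1536.0 MPa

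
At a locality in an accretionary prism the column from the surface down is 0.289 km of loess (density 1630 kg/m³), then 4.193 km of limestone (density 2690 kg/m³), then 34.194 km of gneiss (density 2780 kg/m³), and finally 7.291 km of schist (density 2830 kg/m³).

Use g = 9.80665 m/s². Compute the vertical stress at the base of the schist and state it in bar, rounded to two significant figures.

12000 bar

loess: 1630 kg/m³ × 9.80665 m/s² × 289 m = 4.620×10^6 Pa = 46.20 bar
limestone: 2690 kg/m³ × 9.80665 m/s² × 4193 m = 1.106×10^8 Pa = 1106 bar
gneiss: 2780 kg/m³ × 9.80665 m/s² × 34194 m = 9.322×10^8 Pa = 9322 bar
schist: 2830 kg/m³ × 9.80665 m/s² × 7291 m = 2.023×10^8 Pa = 2023 bar
Total = 46.20 + 1106 + 9322 + 2023 = 12498 bar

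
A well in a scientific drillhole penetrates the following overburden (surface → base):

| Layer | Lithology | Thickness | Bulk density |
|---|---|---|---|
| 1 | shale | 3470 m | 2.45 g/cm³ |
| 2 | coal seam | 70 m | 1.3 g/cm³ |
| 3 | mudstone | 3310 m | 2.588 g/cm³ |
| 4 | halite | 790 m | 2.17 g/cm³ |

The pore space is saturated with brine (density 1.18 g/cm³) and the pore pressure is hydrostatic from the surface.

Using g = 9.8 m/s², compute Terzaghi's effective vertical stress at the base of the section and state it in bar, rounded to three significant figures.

966 bar

Overburden (lithostatic) stress σ_v:
shale: 2450 kg/m³ × 9.8 m/s² × 3470 m = 8.331×10^7 Pa = 83.31 MPa
coal seam: 1300 kg/m³ × 9.8 m/s² × 70 m = 8.918×10^5 Pa = 0.8918 MPa
mudstone: 2588 kg/m³ × 9.8 m/s² × 3310 m = 8.395×10^7 Pa = 83.95 MPa
halite: 2170 kg/m³ × 9.8 m/s² × 790 m = 1.680×10^7 Pa = 16.80 MPa
Total = 83.31 + 0.8918 + 83.95 + 16.80 = 184.96 MPa
Pore pressure P_p = 1180 kg/m³ × 9.8 m/s² × 7640 m = 8.835×10^7 Pa = 88.35 MPa
Effective stress σ' = σ_v − P_p = 185.0 − 88.35 = 96.607 MPa = 966.07 bar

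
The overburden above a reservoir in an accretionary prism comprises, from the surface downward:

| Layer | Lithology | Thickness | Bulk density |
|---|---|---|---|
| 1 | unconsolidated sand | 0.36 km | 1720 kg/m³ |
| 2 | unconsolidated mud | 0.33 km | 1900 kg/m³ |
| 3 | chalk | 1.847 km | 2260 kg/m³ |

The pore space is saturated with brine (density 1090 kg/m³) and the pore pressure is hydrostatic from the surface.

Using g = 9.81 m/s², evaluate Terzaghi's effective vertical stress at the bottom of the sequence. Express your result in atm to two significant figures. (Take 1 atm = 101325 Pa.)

260 atm

Overburden (lithostatic) stress σ_v:
unconsolidated sand: 1720 kg/m³ × 9.81 m/s² × 360 m = 6.074×10^6 Pa = 6.074 MPa
unconsolidated mud: 1900 kg/m³ × 9.81 m/s² × 330 m = 6.151×10^6 Pa = 6.151 MPa
chalk: 2260 kg/m³ × 9.81 m/s² × 1847 m = 4.095×10^7 Pa = 40.95 MPa
Total = 6.074 + 6.151 + 40.95 = 53.174 MPa
Pore pressure P_p = 1090 kg/m³ × 9.81 m/s² × 2537 m = 2.713×10^7 Pa = 27.13 MPa
Effective stress σ' = σ_v − P_p = 53.17 − 27.13 = 26.046 MPa = 257.06 atm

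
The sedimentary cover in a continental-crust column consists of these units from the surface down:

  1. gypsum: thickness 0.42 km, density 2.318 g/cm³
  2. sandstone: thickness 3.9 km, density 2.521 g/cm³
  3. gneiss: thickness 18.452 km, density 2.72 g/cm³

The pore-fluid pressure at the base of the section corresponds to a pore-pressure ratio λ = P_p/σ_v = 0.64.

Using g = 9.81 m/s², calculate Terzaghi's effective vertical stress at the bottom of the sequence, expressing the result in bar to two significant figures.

2200 bar

Overburden (lithostatic) stress σ_v:
gypsum: 2318 kg/m³ × 9.81 m/s² × 420 m = 9.551×10^6 Pa = 9.551 MPa
sandstone: 2521 kg/m³ × 9.81 m/s² × 3900 m = 9.645×10^7 Pa = 96.45 MPa
gneiss: 2720 kg/m³ × 9.81 m/s² × 18452 m = 4.924×10^8 Pa = 492.4 MPa
Total = 9.551 + 96.45 + 492.4 = 598.36 MPa
Pore pressure P_p = λ·σ_v = 0.64 × 598.4 MPa = 383.0 MPa
Effective stress σ' = σ_v − P_p = 598.4 − 383.0 = 215.41 MPa = 2154.1 bar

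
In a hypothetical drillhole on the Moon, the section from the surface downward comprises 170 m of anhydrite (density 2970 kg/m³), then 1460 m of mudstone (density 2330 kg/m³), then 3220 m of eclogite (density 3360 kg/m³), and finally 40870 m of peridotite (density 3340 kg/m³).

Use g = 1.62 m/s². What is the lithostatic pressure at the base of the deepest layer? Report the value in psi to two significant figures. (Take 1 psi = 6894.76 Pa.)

36000 psi

anhydrite: 2970 kg/m³ × 1.62 m/s² × 170 m = 8.179×10^5 Pa = 118.6 psi
mudstone: 2330 kg/m³ × 1.62 m/s² × 1460 m = 5.511×10^6 Pa = 799.3 psi
eclogite: 3360 kg/m³ × 1.62 m/s² × 3220 m = 1.753×10^7 Pa = 2542 psi
peridotite: 3340 kg/m³ × 1.62 m/s² × 40870 m = 2.211×10^8 Pa = 32074 psi
Total = 118.6 + 799.3 + 2542 + 32074 = 35534 psi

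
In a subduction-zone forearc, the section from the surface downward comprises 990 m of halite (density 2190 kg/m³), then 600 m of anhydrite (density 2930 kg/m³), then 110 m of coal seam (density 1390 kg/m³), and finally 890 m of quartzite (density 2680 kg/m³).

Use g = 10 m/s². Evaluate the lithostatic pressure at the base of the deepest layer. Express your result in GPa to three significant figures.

halite: 2190 kg/m³ × 10 m/s² × 990 m = 2.168×10^7 Pa = 0.02168 GPa
anhydrite: 2930 kg/m³ × 10 m/s² × 600 m = 1.758×10^7 Pa = 0.01758 GPa
coal seam: 1390 kg/m³ × 10 m/s² × 110 m = 1.529×10^6 Pa = 1.529×10^-3 GPa
quartzite: 2680 kg/m³ × 10 m/s² × 890 m = 2.385×10^7 Pa = 0.02385 GPa
Total = 0.02168 + 0.01758 + 1.529×10^-3 + 0.02385 = 0.064642 GPa

0.0646 GPa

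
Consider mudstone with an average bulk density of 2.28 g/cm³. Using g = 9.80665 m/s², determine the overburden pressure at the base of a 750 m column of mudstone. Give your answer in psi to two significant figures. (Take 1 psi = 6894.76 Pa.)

mudstone: 2280 kg/m³ × 9.80665 m/s² × 750 m = 1.677×10^7 Pa = 2432 psi

2400 psi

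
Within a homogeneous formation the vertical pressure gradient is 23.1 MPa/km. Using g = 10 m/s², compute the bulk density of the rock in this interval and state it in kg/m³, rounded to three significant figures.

ρ = (dP/dz)/g = 23.1 MPa/km / 10 m/s² = 23100 Pa/m / 10 m/s² = 2310.0 kg/m³

2310 kg/m³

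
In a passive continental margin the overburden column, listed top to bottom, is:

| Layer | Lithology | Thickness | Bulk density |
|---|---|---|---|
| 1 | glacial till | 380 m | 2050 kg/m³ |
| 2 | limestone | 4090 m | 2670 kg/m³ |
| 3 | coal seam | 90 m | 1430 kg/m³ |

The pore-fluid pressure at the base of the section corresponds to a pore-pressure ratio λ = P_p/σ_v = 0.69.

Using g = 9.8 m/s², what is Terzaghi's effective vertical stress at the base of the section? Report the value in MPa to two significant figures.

36 MPa

Overburden (lithostatic) stress σ_v:
glacial till: 2050 kg/m³ × 9.8 m/s² × 380 m = 7.634×10^6 Pa = 7.634 MPa
limestone: 2670 kg/m³ × 9.8 m/s² × 4090 m = 1.070×10^8 Pa = 107.0 MPa
coal seam: 1430 kg/m³ × 9.8 m/s² × 90 m = 1.261×10^6 Pa = 1.261 MPa
Total = 7.634 + 107.0 + 1.261 = 115.91 MPa
Pore pressure P_p = λ·σ_v = 0.69 × 115.9 MPa = 79.98 MPa
Effective stress σ' = σ_v − P_p = 115.9 − 79.98 = 35.933 MPa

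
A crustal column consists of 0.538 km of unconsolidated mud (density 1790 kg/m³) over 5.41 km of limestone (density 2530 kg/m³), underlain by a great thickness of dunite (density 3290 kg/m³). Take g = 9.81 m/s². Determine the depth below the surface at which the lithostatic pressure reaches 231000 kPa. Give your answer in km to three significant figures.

8.65 km

Pressure at base of upper layers: 1790×9.81×538 + 2530×9.81×5410 = 1.437×10^8 Pa = 1.437×10^5 kPa
Remaining pressure to be supplied by dunite: 2.310×10^8 − 1.437×10^8 = 8.728×10^7 Pa
Additional depth in dunite = 8.728×10^7 Pa / (3290 kg/m³ × 9.81 m/s²) = 2704.3 m
Total depth = 5948 m + 2704.3 m = 8652.3 m
= 8.6523 km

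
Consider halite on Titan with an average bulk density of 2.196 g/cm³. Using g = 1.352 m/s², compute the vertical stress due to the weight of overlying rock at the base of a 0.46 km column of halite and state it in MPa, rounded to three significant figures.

halite: 2196 kg/m³ × 1.352 m/s² × 460 m = 1.366×10^6 Pa = 1.366 MPa

1.37 MPa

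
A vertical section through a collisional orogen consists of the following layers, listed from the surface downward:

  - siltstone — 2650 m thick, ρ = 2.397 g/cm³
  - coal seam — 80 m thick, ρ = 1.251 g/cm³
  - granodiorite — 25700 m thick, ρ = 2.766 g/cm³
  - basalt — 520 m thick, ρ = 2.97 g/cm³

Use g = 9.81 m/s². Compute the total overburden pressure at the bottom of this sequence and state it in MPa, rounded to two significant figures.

siltstone: 2397 kg/m³ × 9.81 m/s² × 2650 m = 6.231×10^7 Pa = 62.31 MPa
coal seam: 1251 kg/m³ × 9.81 m/s² × 80 m = 9.818×10^5 Pa = 0.9818 MPa
granodiorite: 2766 kg/m³ × 9.81 m/s² × 25700 m = 6.974×10^8 Pa = 697.4 MPa
basalt: 2970 kg/m³ × 9.81 m/s² × 520 m = 1.515×10^7 Pa = 15.15 MPa
Total = 62.31 + 0.9818 + 697.4 + 15.15 = 775.80 MPa

780 MPa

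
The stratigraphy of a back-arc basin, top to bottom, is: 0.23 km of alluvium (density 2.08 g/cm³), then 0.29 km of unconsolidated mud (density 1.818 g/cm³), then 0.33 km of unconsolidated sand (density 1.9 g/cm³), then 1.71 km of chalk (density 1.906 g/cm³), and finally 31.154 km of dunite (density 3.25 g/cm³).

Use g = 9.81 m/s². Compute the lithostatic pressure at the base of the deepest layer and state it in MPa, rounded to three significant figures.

1040 MPa

alluvium: 2080 kg/m³ × 9.81 m/s² × 230 m = 4.693×10^6 Pa = 4.693 MPa
unconsolidated mud: 1818 kg/m³ × 9.81 m/s² × 290 m = 5.172×10^6 Pa = 5.172 MPa
unconsolidated sand: 1900 kg/m³ × 9.81 m/s² × 330 m = 6.151×10^6 Pa = 6.151 MPa
chalk: 1906 kg/m³ × 9.81 m/s² × 1710 m = 3.197×10^7 Pa = 31.97 MPa
dunite: 3250 kg/m³ × 9.81 m/s² × 31154 m = 9.933×10^8 Pa = 993.3 MPa
Total = 4.693 + 5.172 + 6.151 + 31.97 + 993.3 = 1041.3 MPa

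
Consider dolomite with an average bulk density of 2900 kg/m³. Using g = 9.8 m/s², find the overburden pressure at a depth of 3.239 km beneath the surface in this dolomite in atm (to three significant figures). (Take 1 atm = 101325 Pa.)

dolomite: 2900 kg/m³ × 9.8 m/s² × 3239 m = 9.205×10^7 Pa = 908.5 atm

908 atm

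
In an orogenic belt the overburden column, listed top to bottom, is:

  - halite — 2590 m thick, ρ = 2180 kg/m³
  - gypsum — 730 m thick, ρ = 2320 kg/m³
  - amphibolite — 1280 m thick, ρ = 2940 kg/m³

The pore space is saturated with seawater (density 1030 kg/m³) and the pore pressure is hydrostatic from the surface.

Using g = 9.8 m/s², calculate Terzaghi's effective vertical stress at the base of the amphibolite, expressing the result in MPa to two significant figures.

62 MPa

Overburden (lithostatic) stress σ_v:
halite: 2180 kg/m³ × 9.8 m/s² × 2590 m = 5.533×10^7 Pa = 55.33 MPa
gypsum: 2320 kg/m³ × 9.8 m/s² × 730 m = 1.660×10^7 Pa = 16.60 MPa
amphibolite: 2940 kg/m³ × 9.8 m/s² × 1280 m = 3.688×10^7 Pa = 36.88 MPa
Total = 55.33 + 16.60 + 36.88 = 108.81 MPa
Pore pressure P_p = 1030 kg/m³ × 9.8 m/s² × 4600 m = 4.643×10^7 Pa = 46.43 MPa
Effective stress σ' = σ_v − P_p = 108.8 − 46.43 = 62.377 MPa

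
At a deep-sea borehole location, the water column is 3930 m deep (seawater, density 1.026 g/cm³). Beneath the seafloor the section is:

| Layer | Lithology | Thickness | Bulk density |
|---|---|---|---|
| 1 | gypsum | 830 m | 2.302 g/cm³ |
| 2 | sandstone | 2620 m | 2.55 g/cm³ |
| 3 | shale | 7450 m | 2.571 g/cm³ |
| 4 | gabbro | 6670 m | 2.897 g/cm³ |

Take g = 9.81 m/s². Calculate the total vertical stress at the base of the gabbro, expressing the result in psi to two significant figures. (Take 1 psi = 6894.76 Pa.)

73000 psi

seawater: 1026 kg/m³ × 9.81 m/s² × 3930 m = 3.956×10^7 Pa = 5737 psi
gypsum: 2302 kg/m³ × 9.81 m/s² × 830 m = 1.874×10^7 Pa = 2719 psi
sandstone: 2550 kg/m³ × 9.81 m/s² × 2620 m = 6.554×10^7 Pa = 9506 psi
shale: 2571 kg/m³ × 9.81 m/s² × 7450 m = 1.879×10^8 Pa = 27253 psi
gabbro: 2897 kg/m³ × 9.81 m/s² × 6670 m = 1.896×10^8 Pa = 27493 psi
Total = 5737 + 2719 + 9506 + 27253 + 27493 = 72707 psi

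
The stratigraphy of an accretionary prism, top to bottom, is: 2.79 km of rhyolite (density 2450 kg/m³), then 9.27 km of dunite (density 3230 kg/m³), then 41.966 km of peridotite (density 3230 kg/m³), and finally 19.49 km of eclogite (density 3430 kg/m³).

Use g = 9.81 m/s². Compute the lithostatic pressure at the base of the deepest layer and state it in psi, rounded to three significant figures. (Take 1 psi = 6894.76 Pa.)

rhyolite: 2450 kg/m³ × 9.81 m/s² × 2790 m = 6.706×10^7 Pa = 9726 psi
dunite: 3230 kg/m³ × 9.81 m/s² × 9270 m = 2.937×10^8 Pa = 42602 psi
peridotite: 3230 kg/m³ × 9.81 m/s² × 41966 m = 1.330×10^9 Pa = 1.929×10^5 psi
eclogite: 3430 kg/m³ × 9.81 m/s² × 19490 m = 6.558×10^8 Pa = 95117 psi
Total = 9726 + 42602 + 1.929×10^5 + 95117 = 3.4031×10^5 psi

340000 psi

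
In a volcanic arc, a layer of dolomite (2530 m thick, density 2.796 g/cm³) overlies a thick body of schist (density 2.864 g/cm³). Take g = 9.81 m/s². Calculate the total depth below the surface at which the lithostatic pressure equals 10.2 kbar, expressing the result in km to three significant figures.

Pressure at base of upper layers: 2796×9.81×2530 = 6.939×10^7 Pa = 0.6939 kbar
Remaining pressure to be supplied by schist: 1.020×10^9 − 6.939×10^7 = 9.506×10^8 Pa
Additional depth in schist = 9.506×10^8 Pa / (2864 kg/m³ × 9.81 m/s²) = 33834 m
Total depth = 2530 m + 33834 m = 36364 m
= 36.364 km

36.4 km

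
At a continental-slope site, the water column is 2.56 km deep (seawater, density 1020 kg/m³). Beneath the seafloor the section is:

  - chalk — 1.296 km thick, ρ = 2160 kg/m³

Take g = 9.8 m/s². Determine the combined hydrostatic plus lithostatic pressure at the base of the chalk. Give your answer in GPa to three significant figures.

0.0530 GPa

seawater: 1020 kg/m³ × 9.8 m/s² × 2560 m = 2.559×10^7 Pa = 0.02559 GPa
chalk: 2160 kg/m³ × 9.8 m/s² × 1296 m = 2.743×10^7 Pa = 0.02743 GPa
Total = 0.02559 + 0.02743 = 0.053023 GPa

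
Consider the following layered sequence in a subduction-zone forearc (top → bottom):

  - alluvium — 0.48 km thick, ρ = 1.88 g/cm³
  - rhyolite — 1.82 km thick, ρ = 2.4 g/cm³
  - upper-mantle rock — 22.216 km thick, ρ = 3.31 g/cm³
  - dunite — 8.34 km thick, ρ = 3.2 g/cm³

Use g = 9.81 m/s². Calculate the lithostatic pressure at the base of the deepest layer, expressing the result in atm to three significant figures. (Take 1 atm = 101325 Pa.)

alluvium: 1880 kg/m³ × 9.81 m/s² × 480 m = 8.853×10^6 Pa = 87.37 atm
rhyolite: 2400 kg/m³ × 9.81 m/s² × 1820 m = 4.285×10^7 Pa = 422.9 atm
upper-mantle rock: 3310 kg/m³ × 9.81 m/s² × 22216 m = 7.214×10^8 Pa = 7119 atm
dunite: 3200 kg/m³ × 9.81 m/s² × 8340 m = 2.618×10^8 Pa = 2584 atm
Total = 87.37 + 422.9 + 7119 + 2584 = 10214 atm

10200 atm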